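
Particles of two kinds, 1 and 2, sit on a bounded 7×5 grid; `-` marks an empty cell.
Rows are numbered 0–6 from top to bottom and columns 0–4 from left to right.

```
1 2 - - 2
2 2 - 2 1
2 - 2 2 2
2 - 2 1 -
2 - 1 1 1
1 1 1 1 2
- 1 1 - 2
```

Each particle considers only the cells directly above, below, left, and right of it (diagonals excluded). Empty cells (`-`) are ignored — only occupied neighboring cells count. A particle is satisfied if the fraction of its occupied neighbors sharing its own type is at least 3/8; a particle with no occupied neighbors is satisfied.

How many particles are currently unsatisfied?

Row 0: (0,0)1 0/2 not · (0,1)2 1/2 satisfied · (0,4)2 0/1 not
Row 1: (1,0)2 2/3 satisfied · (1,1)2 2/2 satisfied · (1,3)2 1/2 satisfied · (1,4)1 0/3 not
Row 2: (2,0)2 2/2 satisfied · (2,2)2 2/2 satisfied · (2,3)2 3/4 satisfied · (2,4)2 1/2 satisfied
Row 3: (3,0)2 2/2 satisfied · (3,2)2 1/3 not · (3,3)1 1/3 not
Row 4: (4,0)2 1/2 satisfied · (4,2)1 2/3 satisfied · (4,3)1 4/4 satisfied · (4,4)1 1/2 satisfied
Row 5: (5,0)1 1/2 satisfied · (5,1)1 3/3 satisfied · (5,2)1 4/4 satisfied · (5,3)1 2/3 satisfied · (5,4)2 1/3 not
Row 6: (6,1)1 2/2 satisfied · (6,2)1 2/2 satisfied · (6,4)2 1/1 satisfied
Unsatisfied: (0,0), (0,4), (1,4), (3,2), (3,3), (5,4) — 6 in total.

6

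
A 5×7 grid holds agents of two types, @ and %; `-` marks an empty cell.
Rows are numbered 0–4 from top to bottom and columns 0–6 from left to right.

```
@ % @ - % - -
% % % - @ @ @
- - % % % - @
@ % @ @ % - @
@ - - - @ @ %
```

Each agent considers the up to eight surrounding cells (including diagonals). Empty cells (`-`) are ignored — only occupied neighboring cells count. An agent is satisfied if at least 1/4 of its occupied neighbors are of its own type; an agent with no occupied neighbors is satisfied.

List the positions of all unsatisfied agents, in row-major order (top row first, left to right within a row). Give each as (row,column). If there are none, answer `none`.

(0,0), (0,2), (0,4), (4,6)

(0,0)@ 0/3 unhappy
(0,1)% 3/5 ok
(0,2)@ 0/3 unhappy
(0,4)% 0/2 unhappy
(1,0)% 2/3 ok
(1,1)% 4/6 ok
(1,2)% 4/5 ok
(1,4)@ 1/4 ok
(1,5)@ 3/5 ok
(1,6)@ 2/2 ok
(2,2)% 4/6 ok
(2,3)% 4/7 ok
(2,4)% 2/5 ok
(2,6)@ 3/3 ok
(3,0)@ 1/2 ok
(3,1)% 1/4 ok
(3,2)@ 1/4 ok
(3,3)@ 2/6 ok
(3,4)% 2/5 ok
(3,6)@ 2/3 ok
(4,0)@ 1/2 ok
(4,4)@ 2/3 ok
(4,5)@ 2/4 ok
(4,6)% 0/2 unhappy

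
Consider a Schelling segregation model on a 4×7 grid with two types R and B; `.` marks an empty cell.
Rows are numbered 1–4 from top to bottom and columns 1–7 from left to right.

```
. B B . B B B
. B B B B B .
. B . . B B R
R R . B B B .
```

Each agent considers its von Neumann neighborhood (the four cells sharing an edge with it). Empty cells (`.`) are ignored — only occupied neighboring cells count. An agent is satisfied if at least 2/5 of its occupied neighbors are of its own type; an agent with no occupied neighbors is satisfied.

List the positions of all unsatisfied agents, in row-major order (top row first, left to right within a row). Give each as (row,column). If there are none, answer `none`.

Row 1: (1,2)B 2/2 satisfied · (1,3)B 2/2 satisfied · (1,5)B 2/2 satisfied · (1,6)B 3/3 satisfied · (1,7)B 1/1 satisfied
Row 2: (2,2)B 3/3 satisfied · (2,3)B 3/3 satisfied · (2,4)B 2/2 satisfied · (2,5)B 4/4 satisfied · (2,6)B 3/3 satisfied
Row 3: (3,2)B 1/2 satisfied · (3,5)B 3/3 satisfied · (3,6)B 3/4 satisfied · (3,7)R 0/1 not
Row 4: (4,1)R 1/1 satisfied · (4,2)R 1/2 satisfied · (4,4)B 1/1 satisfied · (4,5)B 3/3 satisfied · (4,6)B 2/2 satisfied

(3,7)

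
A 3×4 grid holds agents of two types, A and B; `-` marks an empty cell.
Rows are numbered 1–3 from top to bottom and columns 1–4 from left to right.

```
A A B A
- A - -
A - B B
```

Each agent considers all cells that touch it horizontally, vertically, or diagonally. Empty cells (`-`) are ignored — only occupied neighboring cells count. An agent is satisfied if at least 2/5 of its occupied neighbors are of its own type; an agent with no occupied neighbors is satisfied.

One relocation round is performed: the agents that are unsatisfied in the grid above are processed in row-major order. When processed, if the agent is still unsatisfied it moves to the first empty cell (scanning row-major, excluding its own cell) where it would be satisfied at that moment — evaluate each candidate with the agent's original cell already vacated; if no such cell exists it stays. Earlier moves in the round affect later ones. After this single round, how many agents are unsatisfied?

Initially unsatisfied (in order): (1,3), (1,4).
  (1,3) → (2,3).
  (1,4) → (1,3).
Resulting grid:
A A A -
- A B -
A - B B
All satisfied now.

0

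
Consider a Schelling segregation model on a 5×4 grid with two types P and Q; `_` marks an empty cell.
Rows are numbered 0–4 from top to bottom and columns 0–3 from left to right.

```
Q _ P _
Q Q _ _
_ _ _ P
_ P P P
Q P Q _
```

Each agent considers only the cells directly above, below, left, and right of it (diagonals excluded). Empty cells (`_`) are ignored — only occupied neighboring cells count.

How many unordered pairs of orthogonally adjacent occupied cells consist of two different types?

3

Scan each occupied cell's neighbors to the right and below so each pair is counted once.
Row 0: Q(0,0)–Q(1,0)=  → 0/1 unlike.
Row 1: Q(1,0)–Q(1,1)=  → 0/1 unlike.
Row 2: P(2,3)–P(3,3)=  → 0/1 unlike.
Row 3: P(3,1)–P(3,2)= P(3,1)–P(4,1)= P(3,2)–P(3,3)= P(3,2)–Q(4,2)≠  → 1/4 unlike.
Row 4: Q(4,0)–P(4,1)≠ P(4,1)–Q(4,2)≠  → 2/2 unlike.
Total adjacent occupied pairs: 9; unlike-type pairs: 3.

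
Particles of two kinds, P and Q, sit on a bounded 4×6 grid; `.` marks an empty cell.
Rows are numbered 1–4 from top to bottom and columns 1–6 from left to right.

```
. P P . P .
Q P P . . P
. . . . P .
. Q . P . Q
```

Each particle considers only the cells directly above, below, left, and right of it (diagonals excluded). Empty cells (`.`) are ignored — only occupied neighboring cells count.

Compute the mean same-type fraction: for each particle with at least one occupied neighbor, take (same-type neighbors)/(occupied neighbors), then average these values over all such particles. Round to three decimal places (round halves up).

0.733

Row 1: (1,2)P 2/2 · (1,3)P 2/2 · (1,5)P — no occupied neighbors
Row 2: (2,1)Q 0/1 · (2,2)P 2/3 · (2,3)P 2/2 · (2,6)P — no occupied neighbors
Row 3: (3,5)P — no occupied neighbors
Row 4: (4,2)Q — no occupied neighbors · (4,4)P — no occupied neighbors · (4,6)Q — no occupied neighbors
Sum over 5 particles: 2/2 + 2/2 + 0/1 + 2/3 + 2/2 = 11/3; mean = 11/3 ÷ 5 = 11/15 = 0.733333… → 0.733.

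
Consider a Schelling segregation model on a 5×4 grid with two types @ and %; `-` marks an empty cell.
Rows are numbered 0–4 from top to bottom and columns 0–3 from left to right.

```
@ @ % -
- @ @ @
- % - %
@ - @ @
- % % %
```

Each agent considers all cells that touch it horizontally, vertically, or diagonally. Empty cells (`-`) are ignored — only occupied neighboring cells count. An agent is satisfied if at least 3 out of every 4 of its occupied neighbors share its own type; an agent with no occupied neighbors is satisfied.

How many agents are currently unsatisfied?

Row 0: (0,0)@ 2/2 satisfied · (0,1)@ 3/4 satisfied · (0,2)% 0/4 not
Row 1: (1,1)@ 3/5 not · (1,2)@ 3/6 not · (1,3)@ 1/3 not
Row 2: (2,1)% 0/4 not · (2,3)% 0/4 not
Row 3: (3,0)@ 0/2 not · (3,2)@ 1/6 not · (3,3)@ 1/4 not
Row 4: (4,1)% 1/3 not · (4,2)% 2/4 not · (4,3)% 1/3 not
Unsatisfied: (0,2), (1,1), (1,2), (1,3), (2,1), (2,3), (3,0), (3,2), (3,3), (4,1), (4,2), (4,3) — 12 in total.

12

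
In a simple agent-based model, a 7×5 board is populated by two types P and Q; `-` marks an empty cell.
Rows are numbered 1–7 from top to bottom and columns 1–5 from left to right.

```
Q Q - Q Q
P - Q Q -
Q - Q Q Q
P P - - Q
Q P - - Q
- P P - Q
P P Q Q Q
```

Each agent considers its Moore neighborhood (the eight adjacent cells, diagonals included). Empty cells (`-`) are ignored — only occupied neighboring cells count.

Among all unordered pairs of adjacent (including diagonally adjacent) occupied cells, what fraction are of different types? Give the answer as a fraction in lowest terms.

Scan each occupied cell's neighbors to the right and below (and the two forward diagonals) so each pair is counted once.
Row 1: Q(1,1)–Q(1,2)= Q(1,1)–P(2,1)≠ Q(1,2)–Q(2,3)= Q(1,2)–P(2,1)≠ Q(1,4)–Q(1,5)= Q(1,4)–Q(2,4)= Q(1,4)–Q(2,3)= Q(1,5)–Q(2,4)=  → 2/8 unlike.
Row 2: P(2,1)–Q(3,1)≠ Q(2,3)–Q(2,4)= Q(2,3)–Q(3,3)= Q(2,3)–Q(3,4)= Q(2,4)–Q(3,4)= Q(2,4)–Q(3,5)= Q(2,4)–Q(3,3)=  → 1/7 unlike.
Row 3: Q(3,1)–P(4,1)≠ Q(3,1)–P(4,2)≠ Q(3,3)–Q(3,4)= Q(3,3)–P(4,2)≠ Q(3,4)–Q(3,5)= Q(3,4)–Q(4,5)= Q(3,5)–Q(4,5)=  → 3/7 unlike.
Row 4: P(4,1)–P(4,2)= P(4,1)–Q(5,1)≠ P(4,1)–P(5,2)= P(4,2)–P(5,2)= P(4,2)–Q(5,1)≠ Q(4,5)–Q(5,5)=  → 2/6 unlike.
Row 5: Q(5,1)–P(5,2)≠ Q(5,1)–P(6,2)≠ P(5,2)–P(6,2)= P(5,2)–P(6,3)= Q(5,5)–Q(6,5)=  → 2/5 unlike.
Row 6: P(6,2)–P(6,3)= P(6,2)–P(7,2)= P(6,2)–Q(7,3)≠ P(6,2)–P(7,1)= P(6,3)–Q(7,3)≠ P(6,3)–Q(7,4)≠ P(6,3)–P(7,2)= Q(6,5)–Q(7,5)= Q(6,5)–Q(7,4)=  → 3/9 unlike.
Row 7: P(7,1)–P(7,2)= P(7,2)–Q(7,3)≠ Q(7,3)–Q(7,4)= Q(7,4)–Q(7,5)=  → 1/4 unlike.
Total adjacent occupied pairs: 46; unlike-type pairs: 14.
14/46 reduces to 7/23.

7/23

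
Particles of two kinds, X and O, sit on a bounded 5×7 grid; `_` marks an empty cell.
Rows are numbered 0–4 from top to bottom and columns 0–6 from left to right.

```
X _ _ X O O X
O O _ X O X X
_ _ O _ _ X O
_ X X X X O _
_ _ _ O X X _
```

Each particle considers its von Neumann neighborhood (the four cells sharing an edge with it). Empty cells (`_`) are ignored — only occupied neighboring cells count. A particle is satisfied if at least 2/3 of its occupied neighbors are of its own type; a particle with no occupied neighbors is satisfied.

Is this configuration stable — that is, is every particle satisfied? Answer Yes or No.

No

Row 0: (0,0)X 0/1 not · (0,3)X 1/2 not · (0,4)O 2/3 satisfied · (0,5)O 1/3 not · (0,6)X 1/2 not
Row 1: (1,0)O 1/2 not · (1,1)O 1/1 satisfied · (1,3)X 1/2 not · (1,4)O 1/3 not · (1,5)X 2/4 not · (1,6)X 2/3 satisfied
Row 2: (2,2)O 0/1 not · (2,5)X 1/3 not · (2,6)O 0/2 not
Row 3: (3,1)X 1/1 satisfied · (3,2)X 2/3 satisfied · (3,3)X 2/3 satisfied · (3,4)X 2/3 satisfied · (3,5)O 0/3 not
Row 4: (4,3)O 0/2 not · (4,4)X 2/3 satisfied · (4,5)X 1/2 not
For instance (0,0) has only 0/1 same-type neighbors, below 2/3.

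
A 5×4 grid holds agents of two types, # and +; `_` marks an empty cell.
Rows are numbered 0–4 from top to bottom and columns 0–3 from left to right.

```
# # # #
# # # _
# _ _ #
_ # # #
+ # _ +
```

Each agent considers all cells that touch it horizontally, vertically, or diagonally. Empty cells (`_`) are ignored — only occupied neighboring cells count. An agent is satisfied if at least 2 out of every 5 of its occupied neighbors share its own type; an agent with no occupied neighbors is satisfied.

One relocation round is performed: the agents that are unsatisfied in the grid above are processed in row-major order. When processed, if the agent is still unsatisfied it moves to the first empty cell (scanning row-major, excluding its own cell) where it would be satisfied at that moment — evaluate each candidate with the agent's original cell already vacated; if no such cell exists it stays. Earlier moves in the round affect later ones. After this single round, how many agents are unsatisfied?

Initially unsatisfied (in order): (4,0), (4,3).
  (4,0): no empty cell satisfies it; stays.
  (4,3): no empty cell satisfies it; stays.
Resulting grid:
# # # #
# # # _
# _ _ #
_ # # #
+ # _ +
Unsatisfied now: (4,0), (4,3).

2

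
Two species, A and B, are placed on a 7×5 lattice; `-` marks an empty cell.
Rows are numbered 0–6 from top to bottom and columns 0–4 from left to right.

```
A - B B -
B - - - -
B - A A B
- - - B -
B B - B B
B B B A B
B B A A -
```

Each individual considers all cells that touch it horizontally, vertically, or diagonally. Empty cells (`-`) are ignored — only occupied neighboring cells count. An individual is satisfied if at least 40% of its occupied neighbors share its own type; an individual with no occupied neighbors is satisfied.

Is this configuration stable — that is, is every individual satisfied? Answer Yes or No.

No

(0,0)A 0/1 not
(0,2)B 1/1 satisfied
(0,3)B 1/1 satisfied
(1,0)B 1/2 satisfied
(2,0)B 1/1 satisfied
(2,2)A 1/2 satisfied
(2,3)A 1/3 not
(2,4)B 1/2 satisfied
(3,3)B 3/5 satisfied
(4,0)B 3/3 satisfied
(4,1)B 4/4 satisfied
(4,3)B 4/5 satisfied
(4,4)B 3/4 satisfied
(5,0)B 5/5 satisfied
(5,1)B 6/7 satisfied
(5,2)B 4/7 satisfied
(5,3)A 2/6 not
(5,4)B 2/4 satisfied
(6,0)B 3/3 satisfied
(6,1)B 4/5 satisfied
(6,2)A 2/5 satisfied
(6,3)A 2/4 satisfied
For instance (0,0) has only 0/1 same-type neighbors, below 2/5.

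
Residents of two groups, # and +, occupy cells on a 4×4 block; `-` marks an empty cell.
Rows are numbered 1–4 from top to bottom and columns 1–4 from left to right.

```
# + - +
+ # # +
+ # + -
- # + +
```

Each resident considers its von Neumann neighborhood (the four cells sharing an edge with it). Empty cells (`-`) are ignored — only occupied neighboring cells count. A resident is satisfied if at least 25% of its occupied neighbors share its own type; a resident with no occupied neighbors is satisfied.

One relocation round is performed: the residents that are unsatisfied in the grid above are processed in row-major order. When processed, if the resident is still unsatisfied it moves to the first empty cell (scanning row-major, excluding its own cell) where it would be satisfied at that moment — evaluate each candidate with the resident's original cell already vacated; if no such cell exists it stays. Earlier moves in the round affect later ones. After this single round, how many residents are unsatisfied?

Initially unsatisfied (in order): (1,1), (1,2).
  (1,1) → (1,3).
  (1,2) → (1,1).
Resulting grid:
+ - # +
+ # # +
+ # + -
- # + +
All satisfied now.

0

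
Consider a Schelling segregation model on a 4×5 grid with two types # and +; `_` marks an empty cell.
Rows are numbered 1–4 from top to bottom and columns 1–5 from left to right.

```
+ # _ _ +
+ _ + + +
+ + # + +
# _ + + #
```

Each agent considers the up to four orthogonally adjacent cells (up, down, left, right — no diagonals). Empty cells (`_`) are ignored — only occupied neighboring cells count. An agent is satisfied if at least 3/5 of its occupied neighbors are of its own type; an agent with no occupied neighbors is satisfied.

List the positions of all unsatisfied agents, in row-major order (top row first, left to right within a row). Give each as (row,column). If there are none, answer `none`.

(1,1)+ 1/2 unhappy
(1,2)# 0/1 unhappy
(1,5)+ 1/1 ok
(2,1)+ 2/2 ok
(2,3)+ 1/2 unhappy
(2,4)+ 3/3 ok
(2,5)+ 3/3 ok
(3,1)+ 2/3 ok
(3,2)+ 1/2 unhappy
(3,3)# 0/4 unhappy
(3,4)+ 3/4 ok
(3,5)+ 2/3 ok
(4,1)# 0/1 unhappy
(4,3)+ 1/2 unhappy
(4,4)+ 2/3 ok
(4,5)# 0/2 unhappy

(1,1), (1,2), (2,3), (3,2), (3,3), (4,1), (4,3), (4,5)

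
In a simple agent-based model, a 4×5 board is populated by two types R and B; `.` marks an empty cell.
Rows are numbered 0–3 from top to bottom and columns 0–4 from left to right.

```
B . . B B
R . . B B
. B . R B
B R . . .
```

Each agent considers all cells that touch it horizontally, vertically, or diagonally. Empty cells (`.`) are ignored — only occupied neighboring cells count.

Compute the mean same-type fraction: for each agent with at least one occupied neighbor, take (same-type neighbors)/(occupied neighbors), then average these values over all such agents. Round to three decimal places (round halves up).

0.464

(0,0)B 0/1
(0,3)B 3/3
(0,4)B 3/3
(1,0)R 0/2
(1,3)B 4/5
(1,4)B 4/5
(2,1)B 1/3
(2,3)R 0/3
(2,4)B 2/3
(3,0)B 1/2
(3,1)R 0/2
Sum over 11 agents: 0/1 + 3/3 + 3/3 + 0/2 + 4/5 + 4/5 + 1/3 + 0/3 + 2/3 + 1/2 + 0/2 = 51/10; mean = 51/10 ÷ 11 = 51/110 = 0.463636… → 0.464.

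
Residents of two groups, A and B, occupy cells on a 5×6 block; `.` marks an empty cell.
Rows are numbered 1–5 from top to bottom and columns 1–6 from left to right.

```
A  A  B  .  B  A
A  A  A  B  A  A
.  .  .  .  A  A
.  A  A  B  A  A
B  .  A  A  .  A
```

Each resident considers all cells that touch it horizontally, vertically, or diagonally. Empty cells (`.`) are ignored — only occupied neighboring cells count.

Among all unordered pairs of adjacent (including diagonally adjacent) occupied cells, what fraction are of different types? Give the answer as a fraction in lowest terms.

Scan each occupied cell's neighbors to the right and below (and the two forward diagonals) so each pair is counted once.
Row 1: A(1,1)–A(1,2)= A(1,1)–A(2,1)= A(1,1)–A(2,2)= A(1,2)–B(1,3)≠ A(1,2)–A(2,2)= A(1,2)–A(2,3)= A(1,2)–A(2,1)= B(1,3)–A(2,3)≠ B(1,3)–B(2,4)= B(1,3)–A(2,2)≠ B(1,5)–A(1,6)≠ B(1,5)–A(2,5)≠ B(1,5)–A(2,6)≠ B(1,5)–B(2,4)= A(1,6)–A(2,6)= A(1,6)–A(2,5)=  → 6/16 unlike.
Row 2: A(2,1)–A(2,2)= A(2,2)–A(2,3)= A(2,3)–B(2,4)≠ B(2,4)–A(2,5)≠ B(2,4)–A(3,5)≠ A(2,5)–A(2,6)= A(2,5)–A(3,5)= A(2,5)–A(3,6)= A(2,6)–A(3,6)= A(2,6)–A(3,5)=  → 3/10 unlike.
Row 3: A(3,5)–A(3,6)= A(3,5)–A(4,5)= A(3,5)–A(4,6)= A(3,5)–B(4,4)≠ A(3,6)–A(4,6)= A(3,6)–A(4,5)=  → 1/6 unlike.
Row 4: A(4,2)–A(4,3)= A(4,2)–A(5,3)= A(4,2)–B(5,1)≠ A(4,3)–B(4,4)≠ A(4,3)–A(5,3)= A(4,3)–A(5,4)= B(4,4)–A(4,5)≠ B(4,4)–A(5,4)≠ B(4,4)–A(5,3)≠ A(4,5)–A(4,6)= A(4,5)–A(5,6)= A(4,5)–A(5,4)= A(4,6)–A(5,6)=  → 5/13 unlike.
Row 5: A(5,3)–A(5,4)=  → 0/1 unlike.
Total adjacent occupied pairs: 46; unlike-type pairs: 15.
15/46 is already in lowest terms.

15/46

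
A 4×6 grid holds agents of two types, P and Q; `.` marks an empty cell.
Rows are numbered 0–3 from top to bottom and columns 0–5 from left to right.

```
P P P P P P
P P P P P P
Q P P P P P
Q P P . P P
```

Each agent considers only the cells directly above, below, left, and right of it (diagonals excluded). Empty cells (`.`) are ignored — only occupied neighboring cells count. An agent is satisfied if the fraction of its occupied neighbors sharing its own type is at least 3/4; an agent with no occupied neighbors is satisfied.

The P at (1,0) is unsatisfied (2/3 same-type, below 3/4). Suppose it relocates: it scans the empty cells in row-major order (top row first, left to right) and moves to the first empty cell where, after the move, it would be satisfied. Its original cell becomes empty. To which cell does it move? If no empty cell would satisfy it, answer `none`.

Vacating (1,0). Empty cells in order:
  (3,3): 3/3 same-type → satisfied — stop here.

(3,3)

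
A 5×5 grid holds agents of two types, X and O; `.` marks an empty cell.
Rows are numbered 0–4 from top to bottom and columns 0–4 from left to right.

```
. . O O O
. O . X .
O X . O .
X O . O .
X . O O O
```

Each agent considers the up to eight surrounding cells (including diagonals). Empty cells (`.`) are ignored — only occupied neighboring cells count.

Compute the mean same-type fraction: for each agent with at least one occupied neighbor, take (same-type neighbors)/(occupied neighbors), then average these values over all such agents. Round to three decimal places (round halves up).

0.610

Row 0: (0,2)O 2/3 · (0,3)O 2/3 · (0,4)O 1/2
Row 1: (1,1)O 2/3 · (1,3)X 0/4
Row 2: (2,0)O 2/4 · (2,1)X 1/4 · (2,3)O 1/2
Row 3: (3,0)X 2/4 · (3,1)O 2/5 · (3,3)O 4/4
Row 4: (4,0)X 1/2 · (4,2)O 3/3 · (4,3)O 3/3 · (4,4)O 2/2
Sum over 15 agents: 2/3 + 2/3 + 1/2 + 2/3 + 0/4 + 2/4 + 1/4 + 1/2 + 2/4 + 2/5 + 4/4 + 1/2 + 3/3 + 3/3 + 2/2 = 183/20; mean = 183/20 ÷ 15 = 61/100 = 0.61 → 0.610.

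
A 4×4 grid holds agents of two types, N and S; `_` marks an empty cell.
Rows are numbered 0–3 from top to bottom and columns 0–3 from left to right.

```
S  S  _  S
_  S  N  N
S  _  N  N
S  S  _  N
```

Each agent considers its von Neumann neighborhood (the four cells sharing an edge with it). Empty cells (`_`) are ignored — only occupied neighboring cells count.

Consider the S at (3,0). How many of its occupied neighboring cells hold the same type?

2

Occupied neighbors of (3,0): (2,0)=S, (3,1)=S.
Same type (S): 2 of 2.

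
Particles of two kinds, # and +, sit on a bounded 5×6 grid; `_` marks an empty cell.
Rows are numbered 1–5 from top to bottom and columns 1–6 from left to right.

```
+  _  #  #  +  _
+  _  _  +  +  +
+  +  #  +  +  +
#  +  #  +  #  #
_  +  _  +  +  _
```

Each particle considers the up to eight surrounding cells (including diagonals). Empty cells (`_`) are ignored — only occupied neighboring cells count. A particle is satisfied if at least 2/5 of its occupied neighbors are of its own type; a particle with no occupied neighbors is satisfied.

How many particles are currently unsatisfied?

(1,1)+ 1/1 satisfied
(1,3)# 1/2 satisfied
(1,4)# 1/4 not
(1,5)+ 3/4 satisfied
(2,1)+ 3/3 satisfied
(2,4)+ 4/7 satisfied
(2,5)+ 6/7 satisfied
(2,6)+ 4/4 satisfied
(3,1)+ 3/4 satisfied
(3,2)+ 3/6 satisfied
(3,3)# 1/6 not
(3,4)+ 4/7 satisfied
(3,5)+ 6/8 satisfied
(3,6)+ 3/5 satisfied
(4,1)# 0/4 not
(4,2)+ 3/6 satisfied
(4,3)# 1/7 not
(4,4)+ 4/7 satisfied
(4,5)# 1/7 not
(4,6)# 1/4 not
(5,2)+ 1/3 not
(5,4)+ 2/4 satisfied
(5,5)+ 2/4 satisfied
Unsatisfied: (1,4), (3,3), (4,1), (4,3), (4,5), (4,6), (5,2) — 7 in total.

7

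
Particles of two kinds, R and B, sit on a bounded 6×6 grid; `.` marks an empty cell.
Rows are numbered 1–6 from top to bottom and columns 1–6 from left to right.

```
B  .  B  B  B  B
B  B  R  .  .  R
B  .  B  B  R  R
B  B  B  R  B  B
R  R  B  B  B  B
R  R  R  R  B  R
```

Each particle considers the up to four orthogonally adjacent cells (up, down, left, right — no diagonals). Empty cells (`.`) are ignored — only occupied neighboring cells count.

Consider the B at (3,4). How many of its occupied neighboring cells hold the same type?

1

Occupied neighbors of (3,4): (4,4)=R, (3,3)=B, (3,5)=R.
Same type (B): 1 of 3.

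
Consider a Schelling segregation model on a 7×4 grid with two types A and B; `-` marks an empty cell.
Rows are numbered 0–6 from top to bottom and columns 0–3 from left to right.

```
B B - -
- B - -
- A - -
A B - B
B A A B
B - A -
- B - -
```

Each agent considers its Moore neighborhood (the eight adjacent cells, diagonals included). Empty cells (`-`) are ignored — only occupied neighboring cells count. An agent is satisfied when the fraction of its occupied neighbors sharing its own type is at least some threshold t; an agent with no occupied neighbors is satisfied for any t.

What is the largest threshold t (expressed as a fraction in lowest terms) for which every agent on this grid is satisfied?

1/5

Row 0: (0,0)B 2/2 · (0,1)B 2/2
Row 1: (1,1)B 2/3
Row 2: (2,1)A 1/3
Row 3: (3,0)A 2/4 · (3,1)B 1/5 · (3,3)B 1/2
Row 4: (4,0)B 2/4 · (4,1)A 3/6 · (4,2)A 2/5 · (4,3)B 1/3
Row 5: (5,0)B 2/3 · (5,2)A 2/4
Row 6: (6,1)B 1/2
The smallest same-type fraction is 1/5 at (3,1), which reduces to 1/5. Any threshold above that leaves this agent unsatisfied.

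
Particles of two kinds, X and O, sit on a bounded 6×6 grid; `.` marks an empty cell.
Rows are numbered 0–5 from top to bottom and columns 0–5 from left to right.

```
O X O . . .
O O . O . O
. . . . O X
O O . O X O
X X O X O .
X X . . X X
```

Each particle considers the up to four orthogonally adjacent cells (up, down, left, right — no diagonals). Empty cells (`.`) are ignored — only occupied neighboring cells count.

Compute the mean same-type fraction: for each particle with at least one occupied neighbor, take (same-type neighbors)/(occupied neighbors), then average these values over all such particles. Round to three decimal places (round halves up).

0.348

Row 0: (0,0)O 1/2 · (0,1)X 0/3 · (0,2)O 0/1
Row 1: (1,0)O 2/2 · (1,1)O 1/2 · (1,3)O — no occupied neighbors · (1,5)O 0/1
Row 2: (2,4)O 0/2 · (2,5)X 0/3
Row 3: (3,0)O 1/2 · (3,1)O 1/2 · (3,3)O 0/2 · (3,4)X 0/4 · (3,5)O 0/2
Row 4: (4,0)X 2/3 · (4,1)X 2/4 · (4,2)O 0/2 · (4,3)X 0/3 · (4,4)O 0/3
Row 5: (5,0)X 2/2 · (5,1)X 2/2 · (5,4)X 1/2 · (5,5)X 1/1
Sum over 22 particles: 1/2 + 0/3 + 0/1 + 2/2 + 1/2 + 0/1 + 0/2 + 0/3 + 1/2 + 1/2 + 0/2 + 0/4 + 0/2 + 2/3 + 2/4 + 0/2 + 0/3 + 0/3 + 2/2 + 2/2 + 1/2 + 1/1 = 23/3; mean = 23/3 ÷ 22 = 23/66 = 0.348484… → 0.348.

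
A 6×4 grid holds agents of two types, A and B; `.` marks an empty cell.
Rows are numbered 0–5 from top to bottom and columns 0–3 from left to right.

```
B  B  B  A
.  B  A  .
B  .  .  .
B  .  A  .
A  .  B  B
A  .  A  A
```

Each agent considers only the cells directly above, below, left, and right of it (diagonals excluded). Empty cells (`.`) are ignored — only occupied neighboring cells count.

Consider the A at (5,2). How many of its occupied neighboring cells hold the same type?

Occupied neighbors of (5,2): (4,2)=B, (5,3)=A.
Same type (A): 1 of 2.

1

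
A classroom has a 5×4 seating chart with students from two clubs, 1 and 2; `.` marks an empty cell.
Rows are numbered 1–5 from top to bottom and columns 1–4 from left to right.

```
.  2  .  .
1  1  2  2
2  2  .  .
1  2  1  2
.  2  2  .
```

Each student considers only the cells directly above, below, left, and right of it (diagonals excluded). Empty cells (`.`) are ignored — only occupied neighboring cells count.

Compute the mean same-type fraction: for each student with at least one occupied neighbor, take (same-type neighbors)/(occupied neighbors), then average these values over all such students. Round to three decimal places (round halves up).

0.404

Row 1: (1,2)2 0/1
Row 2: (2,1)1 1/2 · (2,2)1 1/4 · (2,3)2 1/2 · (2,4)2 1/1
Row 3: (3,1)2 1/3 · (3,2)2 2/3
Row 4: (4,1)1 0/2 · (4,2)2 2/4 · (4,3)1 0/3 · (4,4)2 0/1
Row 5: (5,2)2 2/2 · (5,3)2 1/2
Sum over 13 students: 0/1 + 1/2 + 1/4 + 1/2 + 1/1 + 1/3 + 2/3 + 0/2 + 2/4 + 0/3 + 0/1 + 2/2 + 1/2 = 21/4; mean = 21/4 ÷ 13 = 21/52 = 0.403846… → 0.404.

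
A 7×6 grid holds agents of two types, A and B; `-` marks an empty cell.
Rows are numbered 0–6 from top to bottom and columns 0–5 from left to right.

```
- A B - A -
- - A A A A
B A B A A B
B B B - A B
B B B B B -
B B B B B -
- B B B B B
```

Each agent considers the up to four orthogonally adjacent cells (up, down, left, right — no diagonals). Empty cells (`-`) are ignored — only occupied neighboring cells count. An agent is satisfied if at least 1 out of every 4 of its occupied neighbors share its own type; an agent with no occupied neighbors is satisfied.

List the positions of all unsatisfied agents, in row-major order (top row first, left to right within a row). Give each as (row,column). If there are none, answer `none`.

(0,1), (0,2), (2,1)

(0,1)A 0/1 unhappy
(0,2)B 0/2 unhappy
(0,4)A 1/1 ok
(1,2)A 1/3 ok
(1,3)A 3/3 ok
(1,4)A 4/4 ok
(1,5)A 1/2 ok
(2,0)B 1/2 ok
(2,1)A 0/3 unhappy
(2,2)B 1/4 ok
(2,3)A 2/3 ok
(2,4)A 3/4 ok
(2,5)B 1/3 ok
(3,0)B 3/3 ok
(3,1)B 3/4 ok
(3,2)B 3/3 ok
(3,4)A 1/3 ok
(3,5)B 1/2 ok
(4,0)B 3/3 ok
(4,1)B 4/4 ok
(4,2)B 4/4 ok
(4,3)B 3/3 ok
(4,4)B 2/3 ok
(5,0)B 2/2 ok
(5,1)B 4/4 ok
(5,2)B 4/4 ok
(5,3)B 4/4 ok
(5,4)B 3/3 ok
(6,1)B 2/2 ok
(6,2)B 3/3 ok
(6,3)B 3/3 ok
(6,4)B 3/3 ok
(6,5)B 1/1 ok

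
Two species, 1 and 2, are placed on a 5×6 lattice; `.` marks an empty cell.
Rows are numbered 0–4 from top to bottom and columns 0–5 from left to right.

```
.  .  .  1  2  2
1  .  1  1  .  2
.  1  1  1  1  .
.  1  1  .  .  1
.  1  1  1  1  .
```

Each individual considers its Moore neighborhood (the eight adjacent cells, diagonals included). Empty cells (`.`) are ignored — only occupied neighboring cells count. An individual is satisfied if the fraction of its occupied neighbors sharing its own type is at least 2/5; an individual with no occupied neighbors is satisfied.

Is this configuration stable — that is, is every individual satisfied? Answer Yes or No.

Row 0: (0,3)1 2/3 ✓ · (0,4)2 2/4 ✓ · (0,5)2 2/2 ✓
Row 1: (1,0)1 1/1 ✓ · (1,2)1 5/5 ✓ · (1,3)1 5/6 ✓ · (1,5)2 2/3 ✓
Row 2: (2,1)1 5/5 ✓ · (2,2)1 6/6 ✓ · (2,3)1 5/5 ✓ · (2,4)1 3/4 ✓
Row 3: (3,1)1 5/5 ✓ · (3,2)1 7/7 ✓ · (3,5)1 2/2 ✓
Row 4: (4,1)1 3/3 ✓ · (4,2)1 4/4 ✓ · (4,3)1 3/3 ✓ · (4,4)1 2/2 ✓
All meet the threshold, so the configuration is stable.

Yes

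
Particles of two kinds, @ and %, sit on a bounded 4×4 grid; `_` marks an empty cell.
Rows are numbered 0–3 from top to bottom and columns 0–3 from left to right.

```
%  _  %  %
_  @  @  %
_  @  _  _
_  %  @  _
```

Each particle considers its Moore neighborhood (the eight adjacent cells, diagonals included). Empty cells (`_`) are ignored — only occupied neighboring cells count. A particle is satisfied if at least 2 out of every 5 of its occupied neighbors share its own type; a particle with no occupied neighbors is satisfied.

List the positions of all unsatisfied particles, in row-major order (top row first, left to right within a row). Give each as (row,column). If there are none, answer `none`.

(0,0), (3,1)

(0,0)% 0/1 not
(0,2)% 2/4 satisfied
(0,3)% 2/3 satisfied
(1,1)@ 2/4 satisfied
(1,2)@ 2/5 satisfied
(1,3)% 2/3 satisfied
(2,1)@ 3/4 satisfied
(3,1)% 0/2 not
(3,2)@ 1/2 satisfied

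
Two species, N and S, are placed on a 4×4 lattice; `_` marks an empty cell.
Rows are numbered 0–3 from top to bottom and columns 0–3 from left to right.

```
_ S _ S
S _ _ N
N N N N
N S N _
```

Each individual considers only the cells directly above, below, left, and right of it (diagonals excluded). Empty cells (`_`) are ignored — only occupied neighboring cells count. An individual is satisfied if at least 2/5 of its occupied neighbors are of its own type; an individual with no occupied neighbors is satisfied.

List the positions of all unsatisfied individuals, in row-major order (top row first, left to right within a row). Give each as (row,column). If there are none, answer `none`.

(0,3), (1,0), (3,1)

Row 0: (0,1)S 0/0 satisfied · (0,3)S 0/1 not
Row 1: (1,0)S 0/1 not · (1,3)N 1/2 satisfied
Row 2: (2,0)N 2/3 satisfied · (2,1)N 2/3 satisfied · (2,2)N 3/3 satisfied · (2,3)N 2/2 satisfied
Row 3: (3,0)N 1/2 satisfied · (3,1)S 0/3 not · (3,2)N 1/2 satisfied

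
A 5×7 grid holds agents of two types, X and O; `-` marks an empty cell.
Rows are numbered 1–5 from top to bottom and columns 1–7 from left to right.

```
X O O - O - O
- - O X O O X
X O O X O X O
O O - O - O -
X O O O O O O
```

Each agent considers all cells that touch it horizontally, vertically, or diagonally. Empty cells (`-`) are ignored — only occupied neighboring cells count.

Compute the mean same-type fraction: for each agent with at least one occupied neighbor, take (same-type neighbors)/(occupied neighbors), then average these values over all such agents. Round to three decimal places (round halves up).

0.585

Row 1: (1,1)X 0/1 · (1,2)O 2/3 · (1,3)O 2/3 · (1,5)O 2/3 · (1,7)O 1/2
Row 2: (2,3)O 4/6 · (2,4)X 1/7 · (2,5)O 3/6 · (2,6)O 5/7 · (2,7)X 1/4
Row 3: (3,1)X 0/3 · (3,2)O 4/5 · (3,3)O 4/6 · (3,4)X 1/6 · (3,5)O 4/7 · (3,6)X 1/6 · (3,7)O 2/4
Row 4: (4,1)O 3/5 · (4,2)O 5/7 · (4,4)O 5/6 · (4,6)O 5/6
Row 5: (5,1)X 0/3 · (5,2)O 3/4 · (5,3)O 4/4 · (5,4)O 3/3 · (5,5)O 4/4 · (5,6)O 3/3 · (5,7)O 2/2
Sum over 28 agents: 0/1 + 2/3 + 2/3 + 2/3 + 1/2 + 4/6 + 1/7 + 3/6 + 5/7 + 1/4 + 0/3 + 4/5 + 4/6 + 1/6 + 4/7 + 1/6 + 2/4 + 3/5 + 5/7 + 5/6 + 5/6 + 0/3 + 3/4 + 4/4 + 3/3 + 4/4 + 3/3 + 2/2 = 3439/210; mean = 3439/210 ÷ 28 = 3439/5880 = 0.584863… → 0.585.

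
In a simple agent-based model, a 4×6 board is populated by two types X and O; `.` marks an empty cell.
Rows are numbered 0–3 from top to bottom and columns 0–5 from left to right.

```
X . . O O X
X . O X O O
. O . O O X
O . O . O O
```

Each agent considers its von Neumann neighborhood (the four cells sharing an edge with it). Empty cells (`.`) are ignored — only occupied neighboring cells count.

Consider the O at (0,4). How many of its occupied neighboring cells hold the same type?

Occupied neighbors of (0,4): (1,4)=O, (0,3)=O, (0,5)=X.
Same type (O): 2 of 3.

2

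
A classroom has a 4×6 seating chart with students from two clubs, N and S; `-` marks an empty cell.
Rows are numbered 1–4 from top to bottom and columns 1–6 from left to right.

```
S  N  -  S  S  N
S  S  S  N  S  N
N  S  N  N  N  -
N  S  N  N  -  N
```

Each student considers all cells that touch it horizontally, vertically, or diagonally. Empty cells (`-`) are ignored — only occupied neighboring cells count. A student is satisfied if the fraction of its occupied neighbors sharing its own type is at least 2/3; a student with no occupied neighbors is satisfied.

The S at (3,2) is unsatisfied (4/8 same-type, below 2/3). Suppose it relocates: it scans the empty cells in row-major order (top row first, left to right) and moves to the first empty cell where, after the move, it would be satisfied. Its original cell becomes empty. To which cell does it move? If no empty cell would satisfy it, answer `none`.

Vacating (3,2). Empty cells in order:
  (1,3): 3/5 same-type → still unsatisfied.
  (3,6): 1/4 same-type → still unsatisfied.
  (4,5): 0/4 same-type → still unsatisfied.

none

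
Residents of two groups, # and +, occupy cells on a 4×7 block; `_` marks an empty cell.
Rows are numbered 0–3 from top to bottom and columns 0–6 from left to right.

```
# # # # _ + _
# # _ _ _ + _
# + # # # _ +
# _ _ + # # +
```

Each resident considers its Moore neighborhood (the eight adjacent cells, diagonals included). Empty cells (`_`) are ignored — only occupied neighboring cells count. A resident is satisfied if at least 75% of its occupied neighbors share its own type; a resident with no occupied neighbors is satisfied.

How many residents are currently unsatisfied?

9

Row 0: (0,0)# 3/3 ok · (0,1)# 4/4 ok · (0,2)# 3/3 ok · (0,3)# 1/1 ok · (0,5)+ 1/1 ok
Row 1: (1,0)# 4/5 ok · (1,1)# 6/7 ok · (1,5)+ 2/3 unhappy
Row 2: (2,0)# 3/4 ok · (2,1)+ 0/5 unhappy · (2,2)# 2/4 unhappy · (2,3)# 3/4 ok · (2,4)# 3/5 unhappy · (2,6)+ 2/3 unhappy
Row 3: (3,0)# 1/2 unhappy · (3,3)+ 0/4 unhappy · (3,4)# 3/4 ok · (3,5)# 2/4 unhappy · (3,6)+ 1/2 unhappy
Unsatisfied: (1,5), (2,1), (2,2), (2,4), (2,6), (3,0), (3,3), (3,5), (3,6) — 9 in total.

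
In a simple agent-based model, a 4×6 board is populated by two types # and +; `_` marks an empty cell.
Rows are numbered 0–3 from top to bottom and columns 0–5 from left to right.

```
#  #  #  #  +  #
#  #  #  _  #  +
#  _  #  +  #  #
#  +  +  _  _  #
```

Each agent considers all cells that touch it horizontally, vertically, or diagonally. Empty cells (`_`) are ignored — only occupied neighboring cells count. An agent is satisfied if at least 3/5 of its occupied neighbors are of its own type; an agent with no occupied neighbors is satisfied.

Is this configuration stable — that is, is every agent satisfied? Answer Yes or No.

Row 0: (0,0)# 3/3 ✓ · (0,1)# 5/5 ✓ · (0,2)# 4/4 ✓ · (0,3)# 3/4 ✓ · (0,4)+ 1/4 ✗ · (0,5)# 1/3 ✗
Row 1: (1,0)# 4/4 ✓ · (1,1)# 7/7 ✓ · (1,2)# 5/6 ✓ · (1,4)# 4/7 ✗ · (1,5)+ 1/5 ✗
Row 2: (2,0)# 3/4 ✓ · (2,2)# 2/5 ✗ · (2,3)+ 1/5 ✗ · (2,4)# 3/5 ✓ · (2,5)# 3/4 ✓
Row 3: (3,0)# 1/2 ✗ · (3,1)+ 1/4 ✗ · (3,2)+ 2/3 ✓ · (3,5)# 2/2 ✓
For instance (0,4) has only 1/4 same-type neighbors, below 3/5.

No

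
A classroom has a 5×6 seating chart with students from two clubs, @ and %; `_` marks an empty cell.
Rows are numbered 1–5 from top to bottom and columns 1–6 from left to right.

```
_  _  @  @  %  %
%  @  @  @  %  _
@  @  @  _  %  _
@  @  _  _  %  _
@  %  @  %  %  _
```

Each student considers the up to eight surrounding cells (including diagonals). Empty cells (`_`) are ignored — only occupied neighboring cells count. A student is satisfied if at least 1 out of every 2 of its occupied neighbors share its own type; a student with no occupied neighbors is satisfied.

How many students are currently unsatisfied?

3

(1,3)@ 4/4 ok
(1,4)@ 3/5 ok
(1,5)% 2/4 ok
(1,6)% 2/2 ok
(2,1)% 0/3 unhappy
(2,2)@ 5/6 ok
(2,3)@ 6/6 ok
(2,4)@ 4/7 ok
(2,5)% 3/5 ok
(3,1)@ 4/5 ok
(3,2)@ 6/7 ok
(3,3)@ 5/5 ok
(3,5)% 2/3 ok
(4,1)@ 4/5 ok
(4,2)@ 6/7 ok
(4,5)% 3/3 ok
(5,1)@ 2/3 ok
(5,2)% 0/4 unhappy
(5,3)@ 1/3 unhappy
(5,4)% 2/3 ok
(5,5)% 2/2 ok
Unsatisfied: (2,1), (5,2), (5,3) — 3 in total.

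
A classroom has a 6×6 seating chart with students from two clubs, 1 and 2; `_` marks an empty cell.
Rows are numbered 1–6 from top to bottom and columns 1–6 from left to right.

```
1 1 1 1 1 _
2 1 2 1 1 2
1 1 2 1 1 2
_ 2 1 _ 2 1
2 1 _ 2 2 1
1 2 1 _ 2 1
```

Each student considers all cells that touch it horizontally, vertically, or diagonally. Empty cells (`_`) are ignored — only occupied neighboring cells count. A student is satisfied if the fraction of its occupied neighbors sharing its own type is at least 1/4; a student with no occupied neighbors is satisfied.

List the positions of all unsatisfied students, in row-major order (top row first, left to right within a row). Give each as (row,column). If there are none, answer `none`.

(1,1)1 2/3 ✓
(1,2)1 3/5 ✓
(1,3)1 4/5 ✓
(1,4)1 4/5 ✓
(1,5)1 3/4 ✓
(2,1)2 0/5 ✗
(2,2)1 5/8 ✓
(2,3)2 1/8 ✗
(2,4)1 6/8 ✓
(2,5)1 5/7 ✓
(2,6)2 1/4 ✓
(3,1)1 2/4 ✓
(3,2)1 3/7 ✓
(3,3)2 2/7 ✓
(3,4)1 4/7 ✓
(3,5)1 4/7 ✓
(3,6)2 2/5 ✓
(4,2)2 2/6 ✓
(4,3)1 3/6 ✓
(4,5)2 3/7 ✓
(4,6)1 2/5 ✓
(5,1)2 2/4 ✓
(5,2)1 3/6 ✓
(5,4)2 3/5 ✓
(5,5)2 3/6 ✓
(5,6)1 2/5 ✓
(6,1)1 1/3 ✓
(6,2)2 1/4 ✓
(6,3)1 1/3 ✓
(6,5)2 2/4 ✓
(6,6)1 1/3 ✓

(2,1), (2,3)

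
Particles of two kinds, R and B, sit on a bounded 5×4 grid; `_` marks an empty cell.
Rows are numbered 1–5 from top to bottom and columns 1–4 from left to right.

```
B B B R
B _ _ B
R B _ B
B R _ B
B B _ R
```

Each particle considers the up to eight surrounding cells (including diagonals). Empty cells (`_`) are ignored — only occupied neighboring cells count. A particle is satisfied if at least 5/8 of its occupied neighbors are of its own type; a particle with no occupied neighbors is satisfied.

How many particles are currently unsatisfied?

7

Row 1: (1,1)B 2/2 ✓ · (1,2)B 3/3 ✓ · (1,3)B 2/3 ✓ · (1,4)R 0/2 ✗
Row 2: (2,1)B 3/4 ✓ · (2,4)B 2/3 ✓
Row 3: (3,1)R 1/4 ✗ · (3,2)B 2/4 ✗ · (3,4)B 2/2 ✓
Row 4: (4,1)B 3/5 ✗ · (4,2)R 1/5 ✗ · (4,4)B 1/2 ✗
Row 5: (5,1)B 2/3 ✓ · (5,2)B 2/3 ✓ · (5,4)R 0/1 ✗
Unsatisfied: (1,4), (3,1), (3,2), (4,1), (4,2), (4,4), (5,4) — 7 in total.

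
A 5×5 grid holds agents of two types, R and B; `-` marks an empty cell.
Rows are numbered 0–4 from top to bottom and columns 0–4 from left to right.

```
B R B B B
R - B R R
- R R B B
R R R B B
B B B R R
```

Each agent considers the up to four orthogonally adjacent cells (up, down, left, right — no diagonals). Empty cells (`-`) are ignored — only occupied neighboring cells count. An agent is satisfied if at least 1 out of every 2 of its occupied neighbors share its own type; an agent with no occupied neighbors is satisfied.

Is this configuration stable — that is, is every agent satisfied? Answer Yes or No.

(0,0)B 0/2 not
(0,1)R 0/2 not
(0,2)B 2/3 satisfied
(0,3)B 2/3 satisfied
(0,4)B 1/2 satisfied
(1,0)R 0/1 not
(1,2)B 1/3 not
(1,3)R 1/4 not
(1,4)R 1/3 not
(2,1)R 2/2 satisfied
(2,2)R 2/4 satisfied
(2,3)B 2/4 satisfied
(2,4)B 2/3 satisfied
(3,0)R 1/2 satisfied
(3,1)R 3/4 satisfied
(3,2)R 2/4 satisfied
(3,3)B 2/4 satisfied
(3,4)B 2/3 satisfied
(4,0)B 1/2 satisfied
(4,1)B 2/3 satisfied
(4,2)B 1/3 not
(4,3)R 1/3 not
(4,4)R 1/2 satisfied
For instance (0,0) has only 0/2 same-type neighbors, below 1/2.

No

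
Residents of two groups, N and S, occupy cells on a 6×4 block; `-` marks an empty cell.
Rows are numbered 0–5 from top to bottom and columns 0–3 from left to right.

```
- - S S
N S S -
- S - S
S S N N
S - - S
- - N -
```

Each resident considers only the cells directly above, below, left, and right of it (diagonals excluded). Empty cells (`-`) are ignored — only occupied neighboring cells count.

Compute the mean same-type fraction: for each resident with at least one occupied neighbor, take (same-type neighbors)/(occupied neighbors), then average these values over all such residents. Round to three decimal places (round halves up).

Row 0: (0,2)S 2/2 · (0,3)S 1/1
Row 1: (1,0)N 0/1 · (1,1)S 2/3 · (1,2)S 2/2
Row 2: (2,1)S 2/2 · (2,3)S 0/1
Row 3: (3,0)S 2/2 · (3,1)S 2/3 · (3,2)N 1/2 · (3,3)N 1/3
Row 4: (4,0)S 1/1 · (4,3)S 0/1
Row 5: (5,2)N — no occupied neighbors
Sum over 13 residents: 2/2 + 1/1 + 0/1 + 2/3 + 2/2 + 2/2 + 0/1 + 2/2 + 2/3 + 1/2 + 1/3 + 1/1 + 0/1 = 49/6; mean = 49/6 ÷ 13 = 49/78 = 0.628205… → 0.628.

0.628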